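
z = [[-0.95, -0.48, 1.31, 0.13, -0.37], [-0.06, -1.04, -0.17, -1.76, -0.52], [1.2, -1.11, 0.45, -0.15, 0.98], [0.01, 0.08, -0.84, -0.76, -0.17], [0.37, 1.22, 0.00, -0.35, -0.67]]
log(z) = [[-1.49+1.91j,-0.27-1.62j,(-0.37-0.26j),-3.93+1.23j,(-1.69+0.61j)],[-0.25-1.50j,(0.42+1.31j),0.07+0.32j,-1.04-0.70j,(-1.51-0.49j)],[-0.16-1.09j,-0.50+1.08j,0.64+0.71j,(0.76+0.58j),0.14-0.41j],[-0.40+0.57j,0.75-0.20j,(-0.3+0.96j),-0.62+2.73j,-0.02+0.06j],[(2.59-1.75j),1.26+1.07j,(-0.28-1.3j),3.34-4.63j,1.05-0.38j]]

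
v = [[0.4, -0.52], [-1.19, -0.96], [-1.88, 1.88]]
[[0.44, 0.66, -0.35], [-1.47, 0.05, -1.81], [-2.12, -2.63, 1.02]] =v @ [[1.19,0.6,0.6], [0.06,-0.80,1.14]]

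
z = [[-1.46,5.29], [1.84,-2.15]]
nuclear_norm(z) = 7.16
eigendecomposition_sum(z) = [[0.74, 1.12], [0.39, 0.59]] + [[-2.2, 4.17], [1.45, -2.74]]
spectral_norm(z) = 6.08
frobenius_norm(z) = 6.17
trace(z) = -3.61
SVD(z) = [[0.9, -0.44], [-0.44, -0.9]] @ diag([6.078382504169565, 1.084926786933255]) @ [[-0.35, 0.94], [-0.94, -0.35]]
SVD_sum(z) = [[-1.9, 5.12], [0.93, -2.49]] + [[0.44, 0.17], [0.91, 0.34]]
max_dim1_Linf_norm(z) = 5.29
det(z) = -6.59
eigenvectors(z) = [[0.88, -0.84], [0.47, 0.55]]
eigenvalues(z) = [1.33, -4.94]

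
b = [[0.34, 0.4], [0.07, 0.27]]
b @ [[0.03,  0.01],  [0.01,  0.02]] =[[0.01, 0.01], [0.00, 0.01]]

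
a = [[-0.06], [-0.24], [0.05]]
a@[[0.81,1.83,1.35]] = [[-0.05, -0.11, -0.08], [-0.19, -0.44, -0.32], [0.04, 0.09, 0.07]]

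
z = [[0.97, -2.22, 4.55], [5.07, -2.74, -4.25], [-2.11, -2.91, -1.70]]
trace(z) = -3.47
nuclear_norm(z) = 16.16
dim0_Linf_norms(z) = [5.07, 2.91, 4.55]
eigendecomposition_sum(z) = [[0.53+2.33j, -1.26+0.46j, 2.07-0.37j], [2.03-0.11j, 0.20+1.13j, (-0.01-1.79j)], [(-1.38+0.64j), (-0.45-0.73j), (0.5+1.24j)]] + [[(0.53-2.33j),(-1.26-0.46j),(2.07+0.37j)],  [(2.03+0.11j),0.20-1.13j,-0.01+1.79j],  [-1.38-0.64j,-0.45+0.73j,(0.5-1.24j)]] + [[-0.10+0.00j, (0.31+0j), (0.42+0j)], [(1.01-0j), -3.15-0.00j, (-4.24-0j)], [(0.65-0j), -2.00-0.00j, (-2.7-0j)]]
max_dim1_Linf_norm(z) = 5.07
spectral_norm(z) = 7.39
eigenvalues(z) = [(1.24+4.69j), (1.24-4.69j), (-5.94+0j)]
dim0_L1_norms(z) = [8.15, 7.87, 10.5]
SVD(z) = [[0.30, 0.93, 0.22],  [-0.95, 0.32, -0.07],  [-0.14, -0.19, 0.97]] @ diag([7.3855125606313266, 4.938102609372407, 3.8374922587630507]) @ [[-0.57, 0.31, 0.76], [0.59, -0.48, 0.65], [-0.57, -0.82, -0.09]]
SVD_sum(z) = [[-1.26, 0.69, 1.67], [3.99, -2.19, -5.29], [0.57, -0.31, -0.76]] + [[2.71, -2.21, 2.96], [0.94, -0.76, 1.02], [-0.56, 0.46, -0.61]] + [[-0.49,-0.70,-0.08], [0.15,0.22,0.02], [-2.12,-3.05,-0.33]]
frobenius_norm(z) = 9.68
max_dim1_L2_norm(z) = 7.16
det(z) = -139.95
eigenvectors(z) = [[(0.69+0j),  0.69-0.00j,  -0.08+0.00j], [0.10-0.57j,  0.10+0.57j,  (0.84+0j)], [(0.09+0.43j),  (0.09-0.43j),  0.54+0.00j]]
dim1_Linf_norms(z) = [4.55, 5.07, 2.91]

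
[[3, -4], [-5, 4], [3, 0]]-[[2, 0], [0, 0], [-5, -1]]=[[1, -4], [-5, 4], [8, 1]]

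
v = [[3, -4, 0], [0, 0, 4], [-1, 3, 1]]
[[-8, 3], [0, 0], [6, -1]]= v@[[0, 1], [2, 0], [0, 0]]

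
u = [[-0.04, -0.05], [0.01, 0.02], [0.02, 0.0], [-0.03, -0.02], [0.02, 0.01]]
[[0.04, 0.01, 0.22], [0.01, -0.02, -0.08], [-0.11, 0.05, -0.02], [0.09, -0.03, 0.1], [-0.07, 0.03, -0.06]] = u @ [[-5.26, 2.6, -1.15], [3.38, -2.31, -3.45]]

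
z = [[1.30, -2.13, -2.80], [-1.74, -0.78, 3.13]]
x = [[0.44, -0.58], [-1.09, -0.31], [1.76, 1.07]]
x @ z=[[1.58, -0.48, -3.05], [-0.88, 2.56, 2.08], [0.43, -4.58, -1.58]]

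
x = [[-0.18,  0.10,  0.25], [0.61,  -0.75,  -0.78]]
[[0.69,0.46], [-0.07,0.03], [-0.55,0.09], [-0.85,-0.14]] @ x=[[0.16, -0.28, -0.19], [0.03, -0.03, -0.04], [0.15, -0.12, -0.21], [0.07, 0.02, -0.10]]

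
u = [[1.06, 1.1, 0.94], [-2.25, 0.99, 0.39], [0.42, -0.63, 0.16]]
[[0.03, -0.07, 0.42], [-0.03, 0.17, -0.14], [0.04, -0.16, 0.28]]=u @ [[0.01,-0.04,0.07],[-0.04,0.17,-0.23],[0.07,-0.23,0.64]]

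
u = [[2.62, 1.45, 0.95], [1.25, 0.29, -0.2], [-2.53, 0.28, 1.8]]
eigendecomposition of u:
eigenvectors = [[(-0.22-0.37j), -0.22+0.37j, (-0.27+0j)], [-0.26-0.09j, -0.26+0.09j, 0.82+0.00j], [0.86+0.00j, 0.86-0.00j, -0.51+0.00j]]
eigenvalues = [(2.35+1.05j), (2.35-1.05j), 0j]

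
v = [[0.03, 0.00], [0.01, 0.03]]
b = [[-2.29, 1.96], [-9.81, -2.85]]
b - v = [[-2.32, 1.96], [-9.82, -2.88]]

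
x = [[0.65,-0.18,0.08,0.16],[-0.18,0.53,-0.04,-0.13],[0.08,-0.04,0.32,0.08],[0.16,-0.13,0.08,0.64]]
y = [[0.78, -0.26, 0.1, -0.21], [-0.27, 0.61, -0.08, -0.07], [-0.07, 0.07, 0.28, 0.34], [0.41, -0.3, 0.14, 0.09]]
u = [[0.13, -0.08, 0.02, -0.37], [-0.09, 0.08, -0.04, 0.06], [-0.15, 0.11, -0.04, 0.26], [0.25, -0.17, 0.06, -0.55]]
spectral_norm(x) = 0.95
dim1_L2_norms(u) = [0.4, 0.14, 0.32, 0.63]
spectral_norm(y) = 1.12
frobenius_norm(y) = 1.29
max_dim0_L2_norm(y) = 0.92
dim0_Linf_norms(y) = [0.78, 0.61, 0.28, 0.34]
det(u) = 0.00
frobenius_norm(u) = 0.83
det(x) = 0.06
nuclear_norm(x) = 2.14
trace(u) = -0.38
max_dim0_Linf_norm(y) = 0.78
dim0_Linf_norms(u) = [0.25, 0.17, 0.06, 0.55]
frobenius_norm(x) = 1.18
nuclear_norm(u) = 0.93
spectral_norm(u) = 0.82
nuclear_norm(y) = 2.07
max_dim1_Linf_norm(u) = 0.55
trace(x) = 2.14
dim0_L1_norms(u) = [0.62, 0.44, 0.16, 1.24]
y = u + x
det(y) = 0.01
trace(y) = 1.76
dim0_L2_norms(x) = [0.7, 0.58, 0.34, 0.68]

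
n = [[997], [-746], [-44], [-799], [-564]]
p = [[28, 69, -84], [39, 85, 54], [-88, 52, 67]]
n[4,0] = -564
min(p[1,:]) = 39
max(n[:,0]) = 997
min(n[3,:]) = -799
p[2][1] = 52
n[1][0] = -746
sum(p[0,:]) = 13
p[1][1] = 85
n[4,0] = -564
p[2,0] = -88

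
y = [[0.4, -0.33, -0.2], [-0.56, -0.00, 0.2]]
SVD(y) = [[-0.68, 0.74], [0.74, 0.68]] @ diag([0.7721362420180331, 0.257498784001536]) @ [[-0.88, 0.29, 0.37], [-0.33, -0.94, -0.05]]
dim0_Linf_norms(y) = [0.56, 0.33, 0.2]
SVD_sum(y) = [[0.46,-0.15,-0.19], [-0.5,0.16,0.21]] + [[-0.06, -0.18, -0.01],[-0.06, -0.16, -0.01]]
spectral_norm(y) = 0.77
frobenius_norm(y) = 0.81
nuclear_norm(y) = 1.03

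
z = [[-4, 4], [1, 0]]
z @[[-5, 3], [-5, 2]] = [[0, -4], [-5, 3]]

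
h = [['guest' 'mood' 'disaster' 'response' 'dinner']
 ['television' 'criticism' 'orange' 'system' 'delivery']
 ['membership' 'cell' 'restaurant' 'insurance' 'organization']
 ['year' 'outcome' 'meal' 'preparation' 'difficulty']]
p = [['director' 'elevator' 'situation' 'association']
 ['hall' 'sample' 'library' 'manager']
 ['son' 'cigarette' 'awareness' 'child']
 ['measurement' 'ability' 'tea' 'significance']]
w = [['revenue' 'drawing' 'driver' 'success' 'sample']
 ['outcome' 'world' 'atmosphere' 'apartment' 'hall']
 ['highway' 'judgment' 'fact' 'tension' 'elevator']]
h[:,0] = ['guest', 'television', 'membership', 'year']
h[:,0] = ['guest', 'television', 'membership', 'year']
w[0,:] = ['revenue', 'drawing', 'driver', 'success', 'sample']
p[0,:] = ['director', 'elevator', 'situation', 'association']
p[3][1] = 'ability'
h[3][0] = 'year'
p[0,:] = ['director', 'elevator', 'situation', 'association']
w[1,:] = ['outcome', 'world', 'atmosphere', 'apartment', 'hall']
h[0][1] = 'mood'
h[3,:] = ['year', 'outcome', 'meal', 'preparation', 'difficulty']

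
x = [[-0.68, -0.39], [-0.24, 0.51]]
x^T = [[-0.68,-0.24],[-0.39,0.51]]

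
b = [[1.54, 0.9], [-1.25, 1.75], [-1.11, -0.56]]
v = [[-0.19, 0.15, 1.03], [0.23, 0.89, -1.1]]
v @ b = [[-1.62,-0.49], [0.46,2.38]]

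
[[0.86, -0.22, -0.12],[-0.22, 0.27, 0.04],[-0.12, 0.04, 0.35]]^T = [[0.86,-0.22,-0.12], [-0.22,0.27,0.04], [-0.12,0.04,0.35]]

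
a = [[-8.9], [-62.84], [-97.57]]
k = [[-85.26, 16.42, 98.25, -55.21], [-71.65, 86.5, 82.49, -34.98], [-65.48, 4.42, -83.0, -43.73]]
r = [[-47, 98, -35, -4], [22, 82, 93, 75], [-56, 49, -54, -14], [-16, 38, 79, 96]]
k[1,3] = -34.98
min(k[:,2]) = -83.0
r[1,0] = 22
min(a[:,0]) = -97.57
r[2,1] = 49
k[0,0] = -85.26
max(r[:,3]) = 96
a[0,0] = -8.9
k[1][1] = 86.5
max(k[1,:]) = 86.5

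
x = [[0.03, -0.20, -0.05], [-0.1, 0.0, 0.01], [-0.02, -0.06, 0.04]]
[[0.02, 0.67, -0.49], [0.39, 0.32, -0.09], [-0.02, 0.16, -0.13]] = x @ [[-4.21, -3.45, 0.96], [-0.07, -3.25, 2.39], [-2.67, -2.56, 0.82]]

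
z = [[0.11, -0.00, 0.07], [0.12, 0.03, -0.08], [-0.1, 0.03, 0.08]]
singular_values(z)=[0.2, 0.12, 0.04]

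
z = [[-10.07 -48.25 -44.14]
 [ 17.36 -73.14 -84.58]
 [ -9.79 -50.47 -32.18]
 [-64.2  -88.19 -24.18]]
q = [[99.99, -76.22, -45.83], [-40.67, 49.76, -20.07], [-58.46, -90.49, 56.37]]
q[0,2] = -45.83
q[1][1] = 49.76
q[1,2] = -20.07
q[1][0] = -40.67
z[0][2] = -44.14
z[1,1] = -73.14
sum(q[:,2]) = -9.530000000000008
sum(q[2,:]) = -92.57999999999998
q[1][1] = 49.76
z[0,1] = -48.25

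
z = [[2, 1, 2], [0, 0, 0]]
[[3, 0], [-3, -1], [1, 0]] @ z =[[6, 3, 6], [-6, -3, -6], [2, 1, 2]]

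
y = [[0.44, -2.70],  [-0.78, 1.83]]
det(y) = -1.301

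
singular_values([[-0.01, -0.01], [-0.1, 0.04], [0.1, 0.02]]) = [0.14, 0.04]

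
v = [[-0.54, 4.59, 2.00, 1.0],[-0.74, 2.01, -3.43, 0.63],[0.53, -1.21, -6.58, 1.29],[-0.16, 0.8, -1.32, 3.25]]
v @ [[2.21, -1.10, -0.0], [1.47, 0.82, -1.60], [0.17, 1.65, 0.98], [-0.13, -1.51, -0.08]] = [[5.76,6.15,-5.46], [0.65,-4.15,-6.63], [-1.89,-14.38,-4.62], [0.18,-6.25,-2.83]]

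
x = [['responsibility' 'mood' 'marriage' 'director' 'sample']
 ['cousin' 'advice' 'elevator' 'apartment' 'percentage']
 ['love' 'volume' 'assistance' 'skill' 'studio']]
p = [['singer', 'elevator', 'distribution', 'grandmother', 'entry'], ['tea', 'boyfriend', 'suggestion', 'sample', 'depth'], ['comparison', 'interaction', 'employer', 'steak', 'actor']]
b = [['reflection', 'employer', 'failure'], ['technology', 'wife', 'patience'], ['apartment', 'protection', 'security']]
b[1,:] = ['technology', 'wife', 'patience']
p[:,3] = ['grandmother', 'sample', 'steak']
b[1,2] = 'patience'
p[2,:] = ['comparison', 'interaction', 'employer', 'steak', 'actor']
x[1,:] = ['cousin', 'advice', 'elevator', 'apartment', 'percentage']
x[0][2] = 'marriage'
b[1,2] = 'patience'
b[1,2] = 'patience'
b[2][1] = 'protection'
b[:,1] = ['employer', 'wife', 'protection']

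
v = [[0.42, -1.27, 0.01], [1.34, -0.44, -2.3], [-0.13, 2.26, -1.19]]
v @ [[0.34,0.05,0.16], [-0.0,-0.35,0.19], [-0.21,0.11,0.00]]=[[0.14,0.47,-0.17], [0.94,-0.03,0.13], [0.21,-0.93,0.41]]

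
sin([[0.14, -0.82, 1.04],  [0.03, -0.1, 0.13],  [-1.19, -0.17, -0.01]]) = [[0.18, -1.00, 1.27], [0.04, -0.12, 0.16], [-1.46, -0.21, -0.01]]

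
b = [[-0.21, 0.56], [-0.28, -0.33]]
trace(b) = -0.54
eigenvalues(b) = [(-0.27+0.39j), (-0.27-0.39j)]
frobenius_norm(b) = 0.74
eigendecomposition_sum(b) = [[-0.10+0.22j, (0.28+0.19j)], [-0.14-0.10j, -0.17+0.18j]] + [[-0.10-0.22j, 0.28-0.19j], [(-0.14+0.1j), -0.17-0.18j]]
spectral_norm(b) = 0.65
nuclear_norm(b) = 1.00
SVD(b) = [[-0.88,0.47], [0.47,0.88]] @ diag([0.6516149714300754, 0.346984047195519]) @ [[0.08, -1.0], [-1.0, -0.08]]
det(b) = 0.23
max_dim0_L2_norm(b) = 0.65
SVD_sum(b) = [[-0.05, 0.57], [0.03, -0.3]] + [[-0.16, -0.01],[-0.31, -0.03]]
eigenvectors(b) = [[0.82+0.00j, 0.82-0.00j],[(-0.09+0.57j), -0.09-0.57j]]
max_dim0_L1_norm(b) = 0.89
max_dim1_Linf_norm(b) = 0.56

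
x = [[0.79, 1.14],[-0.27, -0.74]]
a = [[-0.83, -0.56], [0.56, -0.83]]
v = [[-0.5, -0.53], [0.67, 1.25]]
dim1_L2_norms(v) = [0.73, 1.42]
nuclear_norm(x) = 1.76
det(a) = 1.00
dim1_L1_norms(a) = [1.39, 1.39]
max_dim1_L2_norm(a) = 1.0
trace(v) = 0.75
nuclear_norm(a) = 2.00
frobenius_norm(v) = 1.59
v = a @ x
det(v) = -0.27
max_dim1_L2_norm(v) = 1.42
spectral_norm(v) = 1.59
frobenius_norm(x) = 1.60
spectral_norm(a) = 1.00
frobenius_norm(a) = 1.42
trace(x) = 0.05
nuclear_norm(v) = 1.76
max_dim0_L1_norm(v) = 1.78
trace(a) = -1.66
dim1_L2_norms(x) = [1.39, 0.79]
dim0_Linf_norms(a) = [0.83, 0.83]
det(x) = -0.28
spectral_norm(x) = 1.59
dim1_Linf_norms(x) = [1.14, 0.74]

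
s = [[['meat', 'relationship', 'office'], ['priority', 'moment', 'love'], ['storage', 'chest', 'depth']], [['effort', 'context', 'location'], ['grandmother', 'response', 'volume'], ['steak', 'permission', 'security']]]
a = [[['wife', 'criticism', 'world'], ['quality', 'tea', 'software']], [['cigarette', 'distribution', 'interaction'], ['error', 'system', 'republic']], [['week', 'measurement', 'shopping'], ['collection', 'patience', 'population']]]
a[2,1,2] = 'population'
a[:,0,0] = ['wife', 'cigarette', 'week']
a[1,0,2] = 'interaction'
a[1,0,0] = 'cigarette'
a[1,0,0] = 'cigarette'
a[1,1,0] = 'error'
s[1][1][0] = 'grandmother'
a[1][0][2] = 'interaction'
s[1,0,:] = ['effort', 'context', 'location']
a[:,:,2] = [['world', 'software'], ['interaction', 'republic'], ['shopping', 'population']]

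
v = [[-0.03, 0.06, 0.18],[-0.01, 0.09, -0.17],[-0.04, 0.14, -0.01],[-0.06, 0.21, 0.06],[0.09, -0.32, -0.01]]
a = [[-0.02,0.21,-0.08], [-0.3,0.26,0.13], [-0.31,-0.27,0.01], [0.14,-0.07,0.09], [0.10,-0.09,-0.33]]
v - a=[[-0.01,  -0.15,  0.26],[0.29,  -0.17,  -0.30],[0.27,  0.41,  -0.02],[-0.20,  0.28,  -0.03],[-0.01,  -0.23,  0.32]]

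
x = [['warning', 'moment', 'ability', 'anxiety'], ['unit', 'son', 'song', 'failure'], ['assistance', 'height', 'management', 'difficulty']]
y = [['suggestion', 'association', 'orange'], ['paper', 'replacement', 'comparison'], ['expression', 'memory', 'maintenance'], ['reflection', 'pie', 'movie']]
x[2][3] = 'difficulty'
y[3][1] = 'pie'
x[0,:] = ['warning', 'moment', 'ability', 'anxiety']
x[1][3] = 'failure'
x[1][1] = 'son'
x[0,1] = 'moment'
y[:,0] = ['suggestion', 'paper', 'expression', 'reflection']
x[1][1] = 'son'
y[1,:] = ['paper', 'replacement', 'comparison']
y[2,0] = 'expression'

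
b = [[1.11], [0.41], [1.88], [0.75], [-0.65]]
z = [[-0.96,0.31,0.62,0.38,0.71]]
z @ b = [[0.05]]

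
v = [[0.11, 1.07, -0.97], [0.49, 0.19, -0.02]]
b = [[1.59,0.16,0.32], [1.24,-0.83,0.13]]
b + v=[[1.7, 1.23, -0.65], [1.73, -0.64, 0.11]]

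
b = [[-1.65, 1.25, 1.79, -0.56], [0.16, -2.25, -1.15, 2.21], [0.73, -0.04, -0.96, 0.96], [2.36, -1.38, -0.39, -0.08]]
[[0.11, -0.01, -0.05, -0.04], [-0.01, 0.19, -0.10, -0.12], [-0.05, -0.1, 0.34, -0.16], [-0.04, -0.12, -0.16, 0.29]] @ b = [[-0.31, 0.22, 0.27, -0.13], [-0.31, -0.27, -0.09, 0.34], [-0.06, 0.37, -0.24, 0.15], [0.61, -0.17, 0.11, -0.42]]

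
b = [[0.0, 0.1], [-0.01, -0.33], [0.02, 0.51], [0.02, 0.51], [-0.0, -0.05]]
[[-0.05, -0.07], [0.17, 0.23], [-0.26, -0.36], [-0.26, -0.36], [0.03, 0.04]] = b @ [[0.23, 0.32], [-0.52, -0.71]]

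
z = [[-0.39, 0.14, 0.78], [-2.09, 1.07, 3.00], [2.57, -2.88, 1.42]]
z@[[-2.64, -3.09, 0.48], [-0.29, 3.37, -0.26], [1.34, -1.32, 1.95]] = [[2.03, 0.65, 1.3], [9.23, 6.10, 4.57], [-4.05, -19.52, 4.75]]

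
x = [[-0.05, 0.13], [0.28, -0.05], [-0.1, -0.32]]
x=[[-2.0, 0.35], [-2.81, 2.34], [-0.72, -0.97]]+[[1.95, -0.22], [3.09, -2.39], [0.62, 0.65]]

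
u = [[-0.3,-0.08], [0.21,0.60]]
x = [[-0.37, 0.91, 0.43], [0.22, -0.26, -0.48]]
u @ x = [[0.09, -0.25, -0.09], [0.05, 0.04, -0.20]]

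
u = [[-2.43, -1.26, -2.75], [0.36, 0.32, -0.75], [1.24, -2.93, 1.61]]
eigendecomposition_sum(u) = [[(-1.17+0.36j), -1.14-1.71j, (-1.04-0.6j)],[(0.23+0.28j), -0.34+0.50j, (-0.05+0.35j)],[0.51+0.37j, -0.35+1.01j, (0.08+0.62j)]] + [[-1.17-0.36j, -1.14+1.71j, -1.04+0.60j], [0.23-0.28j, (-0.34-0.5j), -0.05-0.35j], [0.51-0.37j, (-0.35-1.01j), 0.08-0.62j]] + [[(-0.1-0j), 1.01+0.00j, (-0.66-0j)], [(-0.09-0j), (1+0j), -0.65-0.00j], [(0.21+0j), -2.22-0.00j, 1.46+0.00j]]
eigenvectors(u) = [[0.86+0.00j, (0.86-0j), -0.38+0.00j], [(-0.1-0.23j), (-0.1+0.23j), (-0.38+0j)], [(-0.27-0.36j), -0.27+0.36j, (0.84+0j)]]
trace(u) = -0.50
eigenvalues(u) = [(-1.43+1.48j), (-1.43-1.48j), (2.36+0j)]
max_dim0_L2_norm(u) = 3.27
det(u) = 9.98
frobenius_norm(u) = 5.34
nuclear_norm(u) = 8.15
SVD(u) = [[-0.8, 0.61, -0.02], [-0.10, -0.09, 0.99], [0.6, 0.79, 0.13]] @ diag([4.239023828262083, 3.1690108985650616, 0.743065884159763]) @ [[0.62, -0.18, 0.76], [-0.17, -0.98, -0.10], [0.76, -0.06, -0.64]]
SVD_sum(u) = [[-2.10,  0.62,  -2.56], [-0.25,  0.07,  -0.31], [1.58,  -0.47,  1.93]] + [[-0.32, -1.88, -0.2], [0.05, 0.29, 0.03], [-0.42, -2.46, -0.26]] + [[-0.01, 0.00, 0.01], [0.56, -0.05, -0.47], [0.08, -0.01, -0.06]]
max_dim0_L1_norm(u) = 5.11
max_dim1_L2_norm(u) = 3.88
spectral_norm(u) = 4.24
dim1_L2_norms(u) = [3.88, 0.89, 3.57]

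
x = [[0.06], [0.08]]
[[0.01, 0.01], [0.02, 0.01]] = x @[[0.19, 0.16]]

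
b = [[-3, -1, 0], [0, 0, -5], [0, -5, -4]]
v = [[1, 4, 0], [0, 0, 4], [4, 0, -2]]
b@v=[[-3, -12, -4], [-20, 0, 10], [-16, 0, -12]]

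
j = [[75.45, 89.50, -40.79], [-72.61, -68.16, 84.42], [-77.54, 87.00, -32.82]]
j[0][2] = -40.79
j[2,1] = 87.0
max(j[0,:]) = 89.5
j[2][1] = 87.0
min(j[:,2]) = -40.79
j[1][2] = 84.42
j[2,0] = -77.54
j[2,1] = 87.0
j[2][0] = -77.54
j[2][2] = -32.82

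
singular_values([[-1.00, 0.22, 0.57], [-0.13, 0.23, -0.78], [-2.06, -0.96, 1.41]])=[2.89, 0.77, 0.52]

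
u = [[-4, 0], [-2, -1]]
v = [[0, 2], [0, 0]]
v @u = [[-4, -2], [0, 0]]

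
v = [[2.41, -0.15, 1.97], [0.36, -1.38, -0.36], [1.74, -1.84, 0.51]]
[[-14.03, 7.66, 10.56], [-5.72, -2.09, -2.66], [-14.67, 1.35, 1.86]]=v @ [[-4.84,2.64,0.72], [3.13,1.99,0.93], [-0.96,0.81,4.55]]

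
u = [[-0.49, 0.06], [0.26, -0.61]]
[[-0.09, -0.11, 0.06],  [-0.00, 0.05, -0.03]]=u@ [[0.2, 0.22, -0.12], [0.09, 0.01, -0.01]]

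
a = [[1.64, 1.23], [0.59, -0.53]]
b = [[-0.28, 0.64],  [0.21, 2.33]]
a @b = [[-0.20, 3.92], [-0.28, -0.86]]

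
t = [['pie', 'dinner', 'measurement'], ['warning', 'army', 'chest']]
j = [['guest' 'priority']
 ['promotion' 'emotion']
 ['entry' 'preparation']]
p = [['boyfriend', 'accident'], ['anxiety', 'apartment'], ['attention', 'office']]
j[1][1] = 'emotion'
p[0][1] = 'accident'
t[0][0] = 'pie'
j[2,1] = 'preparation'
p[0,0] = 'boyfriend'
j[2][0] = 'entry'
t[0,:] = ['pie', 'dinner', 'measurement']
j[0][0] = 'guest'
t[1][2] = 'chest'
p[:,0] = ['boyfriend', 'anxiety', 'attention']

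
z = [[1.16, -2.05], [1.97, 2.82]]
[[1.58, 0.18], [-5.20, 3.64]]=z @ [[-0.85, 1.09], [-1.25, 0.53]]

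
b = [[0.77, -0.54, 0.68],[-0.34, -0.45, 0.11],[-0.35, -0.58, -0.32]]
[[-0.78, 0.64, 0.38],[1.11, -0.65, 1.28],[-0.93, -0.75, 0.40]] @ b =[[-0.95, -0.09, -0.58], [0.63, -1.05, 0.27], [-0.6, 0.61, -0.84]]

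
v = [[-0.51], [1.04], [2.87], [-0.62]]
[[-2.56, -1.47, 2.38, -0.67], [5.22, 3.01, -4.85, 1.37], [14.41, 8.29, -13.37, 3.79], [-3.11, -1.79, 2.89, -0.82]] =v@[[5.02,2.89,-4.66,1.32]]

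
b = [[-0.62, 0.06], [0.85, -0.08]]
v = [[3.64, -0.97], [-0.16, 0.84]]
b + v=[[3.02, -0.91], [0.69, 0.76]]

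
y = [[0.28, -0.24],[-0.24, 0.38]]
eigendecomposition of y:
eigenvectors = [[-0.78, 0.63], [-0.63, -0.78]]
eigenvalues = [0.08, 0.58]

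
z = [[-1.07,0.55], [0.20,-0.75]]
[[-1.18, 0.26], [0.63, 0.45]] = z @ [[0.77, -0.64], [-0.64, -0.77]]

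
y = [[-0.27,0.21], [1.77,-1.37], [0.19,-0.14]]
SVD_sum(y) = [[-0.27, 0.21], [1.77, -1.37], [0.19, -0.14]] + [[0.00, 0.0], [-0.00, -0.00], [0.00, 0.0]]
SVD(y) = [[-0.15, -0.16], [0.98, 0.08], [0.1, -0.98]] @ diag([2.2765035414300843, 0.005623687072070268]) @ [[0.79, -0.61],[-0.61, -0.79]]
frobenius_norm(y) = 2.28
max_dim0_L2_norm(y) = 1.8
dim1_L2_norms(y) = [0.34, 2.24, 0.24]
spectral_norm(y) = 2.28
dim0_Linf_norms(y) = [1.77, 1.37]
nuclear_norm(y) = 2.28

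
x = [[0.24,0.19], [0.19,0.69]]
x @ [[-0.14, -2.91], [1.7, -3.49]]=[[0.29, -1.36],[1.15, -2.96]]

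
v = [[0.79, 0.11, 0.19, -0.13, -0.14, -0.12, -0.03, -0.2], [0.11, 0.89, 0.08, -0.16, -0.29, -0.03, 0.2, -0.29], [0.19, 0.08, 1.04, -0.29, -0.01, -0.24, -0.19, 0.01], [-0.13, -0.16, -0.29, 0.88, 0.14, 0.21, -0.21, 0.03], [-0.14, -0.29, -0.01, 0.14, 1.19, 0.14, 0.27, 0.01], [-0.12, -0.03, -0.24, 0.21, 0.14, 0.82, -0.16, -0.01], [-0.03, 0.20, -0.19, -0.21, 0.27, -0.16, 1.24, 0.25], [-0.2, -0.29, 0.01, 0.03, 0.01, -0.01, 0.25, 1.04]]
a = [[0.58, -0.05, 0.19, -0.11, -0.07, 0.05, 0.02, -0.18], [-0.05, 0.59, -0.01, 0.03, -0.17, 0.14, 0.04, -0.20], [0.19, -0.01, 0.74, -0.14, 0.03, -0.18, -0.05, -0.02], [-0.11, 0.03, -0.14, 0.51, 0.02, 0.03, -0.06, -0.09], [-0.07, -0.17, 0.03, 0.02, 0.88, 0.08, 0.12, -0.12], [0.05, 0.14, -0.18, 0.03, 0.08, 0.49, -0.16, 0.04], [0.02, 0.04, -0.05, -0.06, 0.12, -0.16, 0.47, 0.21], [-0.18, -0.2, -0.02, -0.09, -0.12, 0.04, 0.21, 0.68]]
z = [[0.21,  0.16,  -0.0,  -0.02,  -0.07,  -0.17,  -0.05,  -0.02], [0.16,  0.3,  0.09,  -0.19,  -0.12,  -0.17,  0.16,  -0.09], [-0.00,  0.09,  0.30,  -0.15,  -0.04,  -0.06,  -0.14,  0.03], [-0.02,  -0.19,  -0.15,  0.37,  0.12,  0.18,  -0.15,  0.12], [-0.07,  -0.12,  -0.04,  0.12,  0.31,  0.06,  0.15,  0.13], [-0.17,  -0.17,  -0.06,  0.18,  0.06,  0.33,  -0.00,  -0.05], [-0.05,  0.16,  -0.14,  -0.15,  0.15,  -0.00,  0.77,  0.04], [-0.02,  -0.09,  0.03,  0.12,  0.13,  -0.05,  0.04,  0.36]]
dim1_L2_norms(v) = [0.87, 1.02, 1.14, 1.0, 1.28, 0.91, 1.35, 1.13]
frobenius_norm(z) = 1.42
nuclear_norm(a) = 4.94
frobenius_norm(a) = 1.98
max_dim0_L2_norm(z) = 0.83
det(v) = 0.28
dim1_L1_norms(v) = [1.71, 2.05, 2.05, 2.05, 2.19, 1.73, 2.55, 1.84]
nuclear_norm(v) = 7.89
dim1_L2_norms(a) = [0.65, 0.66, 0.8, 0.55, 0.92, 0.57, 0.56, 0.78]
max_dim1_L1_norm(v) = 2.55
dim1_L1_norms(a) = [1.25, 1.23, 1.36, 0.99, 1.49, 1.17, 1.13, 1.54]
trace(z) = 2.95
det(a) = -0.00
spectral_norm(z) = 0.95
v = a + z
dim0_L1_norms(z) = [0.7, 1.28, 0.81, 1.3, 1.0, 1.02, 1.46, 0.84]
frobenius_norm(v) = 3.11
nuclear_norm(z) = 2.95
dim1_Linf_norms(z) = [0.21, 0.3, 0.3, 0.37, 0.31, 0.33, 0.77, 0.36]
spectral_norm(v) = 1.78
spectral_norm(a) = 1.00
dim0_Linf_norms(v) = [0.79, 0.89, 1.04, 0.88, 1.19, 0.82, 1.24, 1.04]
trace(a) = 4.94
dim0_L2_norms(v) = [0.87, 1.02, 1.14, 1.0, 1.28, 0.91, 1.35, 1.13]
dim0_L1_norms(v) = [1.71, 2.05, 2.05, 2.05, 2.19, 1.73, 2.55, 1.84]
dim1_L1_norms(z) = [0.7, 1.28, 0.81, 1.3, 1.0, 1.02, 1.46, 0.84]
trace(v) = 7.89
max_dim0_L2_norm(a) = 0.92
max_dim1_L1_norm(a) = 1.54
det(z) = 0.00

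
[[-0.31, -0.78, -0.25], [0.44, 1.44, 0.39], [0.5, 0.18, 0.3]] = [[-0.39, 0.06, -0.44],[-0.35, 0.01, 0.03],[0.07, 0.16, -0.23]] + [[0.08, -0.84, 0.19],[0.79, 1.43, 0.36],[0.43, 0.02, 0.53]]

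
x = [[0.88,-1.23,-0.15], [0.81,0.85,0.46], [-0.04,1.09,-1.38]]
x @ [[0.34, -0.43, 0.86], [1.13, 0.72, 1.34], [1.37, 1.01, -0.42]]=[[-1.30,-1.42,-0.83], [1.87,0.73,1.64], [-0.67,-0.59,2.01]]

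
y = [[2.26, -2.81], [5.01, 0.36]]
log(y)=[[1.67, -0.95], [1.69, 1.03]]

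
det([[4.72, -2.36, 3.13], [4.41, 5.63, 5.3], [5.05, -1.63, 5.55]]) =71.366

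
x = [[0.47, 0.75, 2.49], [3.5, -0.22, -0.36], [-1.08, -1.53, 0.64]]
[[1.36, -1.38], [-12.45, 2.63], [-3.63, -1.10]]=x @ [[-3.29, 0.68], [4.6, -0.04], [-0.22, -0.67]]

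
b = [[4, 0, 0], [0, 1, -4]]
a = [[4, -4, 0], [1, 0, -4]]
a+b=[[8, -4, 0], [1, 1, -8]]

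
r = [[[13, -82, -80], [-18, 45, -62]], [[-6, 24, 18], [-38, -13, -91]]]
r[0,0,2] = -80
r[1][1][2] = -91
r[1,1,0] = -38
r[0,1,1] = 45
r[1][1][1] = -13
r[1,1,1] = -13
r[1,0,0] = -6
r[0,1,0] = -18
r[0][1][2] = -62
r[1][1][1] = -13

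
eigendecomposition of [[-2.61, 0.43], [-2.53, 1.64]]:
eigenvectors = [[-0.84, -0.11], [-0.54, -0.99]]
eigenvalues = [-2.34, 1.37]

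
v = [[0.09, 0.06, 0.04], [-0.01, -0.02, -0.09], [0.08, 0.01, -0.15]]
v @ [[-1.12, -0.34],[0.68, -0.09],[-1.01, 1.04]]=[[-0.10, 0.01], [0.09, -0.09], [0.07, -0.18]]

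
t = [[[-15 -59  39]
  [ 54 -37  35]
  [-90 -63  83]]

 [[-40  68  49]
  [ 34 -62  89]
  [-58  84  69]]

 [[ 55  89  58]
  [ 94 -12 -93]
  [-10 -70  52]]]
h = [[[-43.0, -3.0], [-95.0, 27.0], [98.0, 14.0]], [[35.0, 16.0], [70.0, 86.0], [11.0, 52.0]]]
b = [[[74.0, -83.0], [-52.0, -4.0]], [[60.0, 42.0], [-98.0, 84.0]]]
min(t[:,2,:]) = -90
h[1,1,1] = 86.0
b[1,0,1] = 42.0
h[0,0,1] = -3.0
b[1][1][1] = 84.0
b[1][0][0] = 60.0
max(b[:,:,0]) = 74.0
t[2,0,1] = 89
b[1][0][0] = 60.0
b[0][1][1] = -4.0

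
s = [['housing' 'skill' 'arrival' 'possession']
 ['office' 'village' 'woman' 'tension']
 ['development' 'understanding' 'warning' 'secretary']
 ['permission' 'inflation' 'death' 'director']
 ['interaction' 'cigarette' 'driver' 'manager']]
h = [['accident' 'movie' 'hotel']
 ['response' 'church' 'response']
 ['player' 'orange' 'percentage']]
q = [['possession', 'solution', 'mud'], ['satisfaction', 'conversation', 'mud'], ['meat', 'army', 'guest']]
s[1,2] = 'woman'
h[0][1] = 'movie'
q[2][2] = 'guest'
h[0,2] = 'hotel'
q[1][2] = 'mud'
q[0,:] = ['possession', 'solution', 'mud']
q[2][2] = 'guest'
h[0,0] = 'accident'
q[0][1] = 'solution'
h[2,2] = 'percentage'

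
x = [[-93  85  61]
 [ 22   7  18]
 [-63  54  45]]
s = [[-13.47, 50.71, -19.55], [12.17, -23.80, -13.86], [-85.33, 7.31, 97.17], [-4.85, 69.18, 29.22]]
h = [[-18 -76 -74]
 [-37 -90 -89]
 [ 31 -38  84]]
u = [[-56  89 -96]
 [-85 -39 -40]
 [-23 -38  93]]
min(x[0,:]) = -93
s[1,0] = 12.17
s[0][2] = -19.55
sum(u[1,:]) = -164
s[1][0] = 12.17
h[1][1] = -90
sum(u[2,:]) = 32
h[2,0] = 31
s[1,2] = -13.86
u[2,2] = 93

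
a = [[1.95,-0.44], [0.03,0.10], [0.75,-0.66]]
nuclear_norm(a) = 2.64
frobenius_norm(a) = 2.24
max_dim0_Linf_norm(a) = 1.95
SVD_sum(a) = [[1.89, -0.61],[-0.00, 0.0],[0.87, -0.28]] + [[0.06,  0.17], [0.03,  0.10], [-0.12,  -0.38]]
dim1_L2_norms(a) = [2.0, 0.1, 1.0]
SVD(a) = [[-0.91, -0.41], [0.0, -0.23], [-0.42, 0.88]] @ diag([2.191698876221243, 0.44894992590548644]) @ [[-0.95, 0.31], [-0.31, -0.95]]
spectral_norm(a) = 2.19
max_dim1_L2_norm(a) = 2.0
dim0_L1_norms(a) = [2.73, 1.2]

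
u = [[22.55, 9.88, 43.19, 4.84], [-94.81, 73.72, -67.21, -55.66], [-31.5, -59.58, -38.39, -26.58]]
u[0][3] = 4.84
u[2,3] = -26.58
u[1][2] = -67.21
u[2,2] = -38.39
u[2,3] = -26.58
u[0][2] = 43.19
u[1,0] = -94.81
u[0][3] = 4.84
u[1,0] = -94.81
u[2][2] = -38.39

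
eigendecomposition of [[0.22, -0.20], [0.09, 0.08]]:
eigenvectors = [[0.83+0.00j, 0.83-0.00j],[(0.29-0.48j), 0.29+0.48j]]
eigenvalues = [(0.15+0.11j), (0.15-0.11j)]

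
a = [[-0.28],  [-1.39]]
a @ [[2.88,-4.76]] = [[-0.81, 1.33], [-4.00, 6.62]]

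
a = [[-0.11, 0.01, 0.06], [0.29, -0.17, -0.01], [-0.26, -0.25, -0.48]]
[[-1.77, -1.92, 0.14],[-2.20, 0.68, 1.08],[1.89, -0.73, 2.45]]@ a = [[-0.40, 0.27, -0.15], [0.16, -0.41, -0.66], [-1.06, -0.47, -1.06]]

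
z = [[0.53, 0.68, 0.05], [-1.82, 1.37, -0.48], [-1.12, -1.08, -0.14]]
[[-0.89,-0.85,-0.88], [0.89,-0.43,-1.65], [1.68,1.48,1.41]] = z @ [[-0.68,-0.48,-0.30], [-0.69,-0.89,-1.16], [-1.25,0.17,1.27]]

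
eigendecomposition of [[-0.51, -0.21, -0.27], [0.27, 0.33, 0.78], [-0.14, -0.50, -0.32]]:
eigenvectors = [[-0.96+0.00j,  0.23+0.05j,  0.23-0.05j], [(0.28+0j),  (-0.77+0j),  (-0.77-0j)], [(0.06+0j),  0.28-0.53j,  0.28+0.53j]]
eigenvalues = [(-0.43+0j), (-0.03+0.52j), (-0.03-0.52j)]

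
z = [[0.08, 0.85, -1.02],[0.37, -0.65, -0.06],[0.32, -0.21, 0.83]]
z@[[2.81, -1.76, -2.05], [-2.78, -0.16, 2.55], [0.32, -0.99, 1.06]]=[[-2.46, 0.73, 0.92],[2.83, -0.49, -2.48],[1.75, -1.35, -0.31]]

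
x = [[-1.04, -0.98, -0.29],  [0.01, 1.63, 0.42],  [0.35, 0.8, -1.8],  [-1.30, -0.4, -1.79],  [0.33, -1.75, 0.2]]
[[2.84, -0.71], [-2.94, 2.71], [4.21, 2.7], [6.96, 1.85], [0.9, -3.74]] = x@ [[-0.93, -0.86], [-1.03, 1.88], [-2.98, -0.83]]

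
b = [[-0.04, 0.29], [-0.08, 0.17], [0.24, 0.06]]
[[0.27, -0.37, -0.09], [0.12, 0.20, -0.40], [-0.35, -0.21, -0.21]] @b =[[-0.00, 0.01], [-0.12, 0.04], [-0.02, -0.15]]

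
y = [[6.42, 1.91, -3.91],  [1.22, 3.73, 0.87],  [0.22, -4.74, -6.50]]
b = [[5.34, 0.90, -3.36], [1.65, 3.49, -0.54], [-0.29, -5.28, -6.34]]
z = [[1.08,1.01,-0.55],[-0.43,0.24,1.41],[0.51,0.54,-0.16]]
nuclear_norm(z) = 3.18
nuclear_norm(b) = 17.11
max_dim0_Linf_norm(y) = 6.5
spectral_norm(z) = 1.94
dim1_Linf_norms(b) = [5.34, 3.49, 6.34]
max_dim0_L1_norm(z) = 2.12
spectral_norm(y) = 9.07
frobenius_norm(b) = 11.13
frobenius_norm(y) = 11.88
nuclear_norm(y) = 17.91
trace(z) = 1.16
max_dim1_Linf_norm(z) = 1.41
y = z + b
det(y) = -87.85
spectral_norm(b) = 8.73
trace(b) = 2.49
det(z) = -0.01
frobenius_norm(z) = 2.30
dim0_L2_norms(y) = [6.54, 6.33, 7.64]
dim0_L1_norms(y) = [7.86, 10.38, 11.28]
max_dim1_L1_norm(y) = 12.24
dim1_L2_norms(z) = [1.58, 1.49, 0.76]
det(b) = -97.95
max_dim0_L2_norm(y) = 7.64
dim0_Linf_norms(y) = [6.42, 4.74, 6.5]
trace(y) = 3.65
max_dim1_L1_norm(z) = 2.64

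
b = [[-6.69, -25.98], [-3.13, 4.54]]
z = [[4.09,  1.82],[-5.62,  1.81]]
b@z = [[118.65, -59.2], [-38.32, 2.52]]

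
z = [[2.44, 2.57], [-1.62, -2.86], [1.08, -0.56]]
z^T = [[2.44, -1.62, 1.08], [2.57, -2.86, -0.56]]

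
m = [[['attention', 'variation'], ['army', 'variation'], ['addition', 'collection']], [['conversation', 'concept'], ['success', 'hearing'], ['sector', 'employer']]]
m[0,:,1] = ['variation', 'variation', 'collection']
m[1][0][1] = 'concept'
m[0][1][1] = 'variation'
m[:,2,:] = [['addition', 'collection'], ['sector', 'employer']]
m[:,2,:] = [['addition', 'collection'], ['sector', 'employer']]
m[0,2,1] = 'collection'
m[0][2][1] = 'collection'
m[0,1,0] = 'army'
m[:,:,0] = [['attention', 'army', 'addition'], ['conversation', 'success', 'sector']]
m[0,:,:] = [['attention', 'variation'], ['army', 'variation'], ['addition', 'collection']]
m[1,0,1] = 'concept'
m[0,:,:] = [['attention', 'variation'], ['army', 'variation'], ['addition', 'collection']]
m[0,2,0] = 'addition'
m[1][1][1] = 'hearing'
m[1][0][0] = 'conversation'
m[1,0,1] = 'concept'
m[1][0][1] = 'concept'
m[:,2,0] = ['addition', 'sector']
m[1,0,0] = 'conversation'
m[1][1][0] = 'success'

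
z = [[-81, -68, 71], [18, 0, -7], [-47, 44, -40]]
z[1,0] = 18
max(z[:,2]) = 71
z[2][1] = 44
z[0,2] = 71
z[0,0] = -81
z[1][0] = 18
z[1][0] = 18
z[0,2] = 71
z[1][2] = -7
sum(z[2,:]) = -43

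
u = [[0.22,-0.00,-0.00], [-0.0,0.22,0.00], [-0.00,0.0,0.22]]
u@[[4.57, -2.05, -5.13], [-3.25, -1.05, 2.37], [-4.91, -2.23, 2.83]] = [[1.01, -0.45, -1.13], [-0.72, -0.23, 0.52], [-1.08, -0.49, 0.62]]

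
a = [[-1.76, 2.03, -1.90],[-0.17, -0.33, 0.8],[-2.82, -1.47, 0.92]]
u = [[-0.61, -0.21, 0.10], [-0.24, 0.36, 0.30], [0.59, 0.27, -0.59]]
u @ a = [[0.83, -1.32, 1.08], [-0.48, -1.05, 1.02], [0.58, 1.98, -1.45]]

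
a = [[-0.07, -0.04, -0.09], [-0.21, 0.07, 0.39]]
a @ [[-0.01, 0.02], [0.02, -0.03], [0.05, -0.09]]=[[-0.00, 0.01], [0.02, -0.04]]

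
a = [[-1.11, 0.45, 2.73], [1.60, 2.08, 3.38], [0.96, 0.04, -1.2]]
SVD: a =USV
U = [[0.52, -0.67, 0.53], [0.83, 0.54, -0.13], [-0.20, 0.51, 0.84]]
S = [4.91, 2.34, 0.0]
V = [[0.12, 0.4, 0.91], [0.89, 0.36, -0.27], [0.43, -0.84, 0.32]]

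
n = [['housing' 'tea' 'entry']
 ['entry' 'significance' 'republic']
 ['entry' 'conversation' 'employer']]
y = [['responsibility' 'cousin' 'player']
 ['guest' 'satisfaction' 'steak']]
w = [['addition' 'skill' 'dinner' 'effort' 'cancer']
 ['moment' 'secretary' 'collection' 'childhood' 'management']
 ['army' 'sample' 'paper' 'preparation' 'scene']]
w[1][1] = 'secretary'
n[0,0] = 'housing'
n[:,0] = ['housing', 'entry', 'entry']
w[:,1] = ['skill', 'secretary', 'sample']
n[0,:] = ['housing', 'tea', 'entry']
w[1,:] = ['moment', 'secretary', 'collection', 'childhood', 'management']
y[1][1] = 'satisfaction'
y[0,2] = 'player'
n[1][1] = 'significance'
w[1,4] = 'management'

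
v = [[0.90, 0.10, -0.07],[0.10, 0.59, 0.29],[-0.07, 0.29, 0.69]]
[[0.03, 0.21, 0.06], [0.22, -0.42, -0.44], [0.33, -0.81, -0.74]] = v@[[0.05,0.17,0.02],  [0.16,-0.22,-0.28],  [0.42,-1.06,-0.95]]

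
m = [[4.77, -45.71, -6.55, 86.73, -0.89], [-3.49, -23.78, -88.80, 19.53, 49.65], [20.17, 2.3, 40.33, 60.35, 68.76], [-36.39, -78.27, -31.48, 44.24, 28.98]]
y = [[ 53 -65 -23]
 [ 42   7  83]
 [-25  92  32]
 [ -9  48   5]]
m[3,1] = -78.27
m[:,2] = [-6.55, -88.8, 40.33, -31.48]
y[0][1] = -65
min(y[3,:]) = -9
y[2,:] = [-25, 92, 32]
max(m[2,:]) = 68.76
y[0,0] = 53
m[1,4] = 49.65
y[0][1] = -65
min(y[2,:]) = -25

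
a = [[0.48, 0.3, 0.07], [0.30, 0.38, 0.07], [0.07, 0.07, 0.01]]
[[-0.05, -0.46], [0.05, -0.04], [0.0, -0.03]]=a@[[-0.38,-1.79], [0.39,1.24], [0.17,0.41]]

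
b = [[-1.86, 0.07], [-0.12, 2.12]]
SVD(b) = [[0.3, 0.95], [0.95, -0.3]] @ diag([2.1511694508614227, 1.8291446070993307]) @ [[-0.32, 0.95],[-0.95, -0.32]]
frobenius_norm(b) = 2.82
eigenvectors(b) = [[-1.00,-0.02], [-0.03,-1.00]]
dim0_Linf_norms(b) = [1.86, 2.12]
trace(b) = 0.26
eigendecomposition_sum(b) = [[-1.86, 0.03],[-0.06, 0.00]] + [[-0.0, 0.04], [-0.06, 2.12]]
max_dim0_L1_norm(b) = 2.19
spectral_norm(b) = 2.15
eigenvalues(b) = [-1.86, 2.12]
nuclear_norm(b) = 3.98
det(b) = -3.93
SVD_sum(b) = [[-0.21, 0.62], [-0.65, 1.94]] + [[-1.65, -0.55],[0.53, 0.18]]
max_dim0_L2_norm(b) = 2.12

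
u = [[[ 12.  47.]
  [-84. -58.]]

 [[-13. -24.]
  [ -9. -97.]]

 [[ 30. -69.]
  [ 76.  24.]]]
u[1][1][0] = -9.0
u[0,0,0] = 12.0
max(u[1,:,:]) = -9.0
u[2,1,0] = 76.0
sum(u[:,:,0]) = 12.0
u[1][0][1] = -24.0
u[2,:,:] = [[30.0, -69.0], [76.0, 24.0]]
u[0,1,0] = -84.0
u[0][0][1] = 47.0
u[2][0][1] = -69.0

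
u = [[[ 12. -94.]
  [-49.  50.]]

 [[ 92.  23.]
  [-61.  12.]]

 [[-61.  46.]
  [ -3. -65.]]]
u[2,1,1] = -65.0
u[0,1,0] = -49.0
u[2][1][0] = -3.0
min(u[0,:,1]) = -94.0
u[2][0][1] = 46.0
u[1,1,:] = [-61.0, 12.0]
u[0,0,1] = -94.0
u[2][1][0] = -3.0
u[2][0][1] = 46.0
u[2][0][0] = -61.0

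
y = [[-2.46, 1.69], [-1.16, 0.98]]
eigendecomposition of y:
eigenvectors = [[-0.92,-0.53], [-0.39,-0.85]]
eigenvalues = [-1.74, 0.26]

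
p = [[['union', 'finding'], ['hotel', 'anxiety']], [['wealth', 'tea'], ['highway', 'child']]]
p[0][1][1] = 'anxiety'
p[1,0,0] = 'wealth'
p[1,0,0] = 'wealth'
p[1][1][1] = 'child'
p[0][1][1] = 'anxiety'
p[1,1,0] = 'highway'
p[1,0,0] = 'wealth'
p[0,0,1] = 'finding'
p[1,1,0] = 'highway'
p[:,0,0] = ['union', 'wealth']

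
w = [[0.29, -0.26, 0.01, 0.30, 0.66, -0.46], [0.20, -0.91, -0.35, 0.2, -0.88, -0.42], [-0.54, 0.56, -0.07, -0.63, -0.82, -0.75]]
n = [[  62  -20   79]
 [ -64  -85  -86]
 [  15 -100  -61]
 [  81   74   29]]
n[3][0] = 81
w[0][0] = 0.292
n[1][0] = -64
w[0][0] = 0.292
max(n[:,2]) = 79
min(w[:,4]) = -0.881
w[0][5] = -0.463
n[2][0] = 15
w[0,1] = -0.259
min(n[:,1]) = -100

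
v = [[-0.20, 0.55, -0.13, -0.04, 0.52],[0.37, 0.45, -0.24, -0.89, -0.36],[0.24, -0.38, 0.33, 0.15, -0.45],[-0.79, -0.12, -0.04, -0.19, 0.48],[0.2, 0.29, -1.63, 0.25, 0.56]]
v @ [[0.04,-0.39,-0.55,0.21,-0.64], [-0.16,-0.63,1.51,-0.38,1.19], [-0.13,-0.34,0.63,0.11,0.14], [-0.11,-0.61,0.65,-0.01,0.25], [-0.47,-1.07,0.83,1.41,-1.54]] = [[-0.32, -0.76, 1.26, 0.47, -0.05], [0.24, 0.58, -0.55, -0.62, 0.60], [0.22, 0.42, -0.77, -0.4, 0.17], [-0.21, -0.0, 0.50, 0.55, -0.43], [-0.12, -0.46, -0.07, 0.54, -0.81]]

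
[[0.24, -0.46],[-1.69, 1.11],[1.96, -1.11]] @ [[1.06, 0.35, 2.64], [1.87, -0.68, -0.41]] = [[-0.61, 0.40, 0.82], [0.28, -1.35, -4.92], [0.0, 1.44, 5.63]]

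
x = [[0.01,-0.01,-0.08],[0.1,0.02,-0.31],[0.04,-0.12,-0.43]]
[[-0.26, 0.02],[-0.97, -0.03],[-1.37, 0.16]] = x @ [[1.14, -0.91], [-0.54, -0.77], [3.45, -0.24]]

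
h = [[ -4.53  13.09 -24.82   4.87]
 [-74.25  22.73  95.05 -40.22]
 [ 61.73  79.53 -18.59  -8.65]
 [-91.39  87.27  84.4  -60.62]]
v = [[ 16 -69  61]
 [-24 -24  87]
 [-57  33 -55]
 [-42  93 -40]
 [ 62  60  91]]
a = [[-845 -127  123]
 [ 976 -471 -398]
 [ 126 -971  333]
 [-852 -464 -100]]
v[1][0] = -24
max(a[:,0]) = 976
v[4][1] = 60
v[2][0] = -57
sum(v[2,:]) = -79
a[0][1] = -127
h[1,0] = -74.25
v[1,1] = -24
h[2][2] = -18.59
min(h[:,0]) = -91.39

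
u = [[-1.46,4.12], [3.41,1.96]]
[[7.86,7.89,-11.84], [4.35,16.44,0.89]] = u @ [[0.15,3.09,1.59],[1.96,3.01,-2.31]]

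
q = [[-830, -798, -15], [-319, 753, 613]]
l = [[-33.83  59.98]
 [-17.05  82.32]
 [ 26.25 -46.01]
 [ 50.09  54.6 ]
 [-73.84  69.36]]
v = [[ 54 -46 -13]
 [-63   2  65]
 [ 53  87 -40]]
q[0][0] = -830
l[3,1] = 54.6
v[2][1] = 87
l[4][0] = -73.84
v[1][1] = 2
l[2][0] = 26.25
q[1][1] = 753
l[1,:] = [-17.05, 82.32]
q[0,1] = -798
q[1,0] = -319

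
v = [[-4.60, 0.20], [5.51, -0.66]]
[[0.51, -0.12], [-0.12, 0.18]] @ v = [[-3.01, 0.18], [1.54, -0.14]]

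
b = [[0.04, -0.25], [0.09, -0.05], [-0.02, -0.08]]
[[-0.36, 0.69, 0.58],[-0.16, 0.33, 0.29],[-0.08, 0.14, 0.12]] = b@[[-1.06, 2.37, 2.12], [1.27, -2.37, -1.98]]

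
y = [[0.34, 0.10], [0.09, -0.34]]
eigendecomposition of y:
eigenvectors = [[0.99, -0.14], [0.13, 0.99]]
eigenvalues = [0.35, -0.35]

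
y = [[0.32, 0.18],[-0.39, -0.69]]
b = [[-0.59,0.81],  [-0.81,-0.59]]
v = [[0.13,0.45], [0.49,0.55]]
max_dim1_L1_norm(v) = 1.04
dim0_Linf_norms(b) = [0.81, 0.81]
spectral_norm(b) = 1.00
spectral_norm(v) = 0.86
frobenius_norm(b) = 1.42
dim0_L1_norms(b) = [1.4, 1.4]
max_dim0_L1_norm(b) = 1.4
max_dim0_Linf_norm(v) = 0.55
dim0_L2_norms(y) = [0.5, 0.71]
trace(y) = -0.37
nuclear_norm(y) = 1.03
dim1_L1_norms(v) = [0.58, 1.04]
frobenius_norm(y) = 0.87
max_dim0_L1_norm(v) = 1.0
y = b @ v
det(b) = 1.00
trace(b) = -1.18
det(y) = -0.15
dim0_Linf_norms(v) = [0.49, 0.55]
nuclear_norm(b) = 2.00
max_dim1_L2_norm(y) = 0.79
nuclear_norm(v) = 1.03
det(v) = -0.15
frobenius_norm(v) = 0.87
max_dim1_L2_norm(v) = 0.74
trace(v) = 0.68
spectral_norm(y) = 0.86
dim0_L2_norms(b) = [1.0, 1.0]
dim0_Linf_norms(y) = [0.39, 0.69]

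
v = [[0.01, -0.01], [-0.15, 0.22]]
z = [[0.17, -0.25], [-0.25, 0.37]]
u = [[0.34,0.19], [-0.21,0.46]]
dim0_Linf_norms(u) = [0.34, 0.46]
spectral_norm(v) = 0.27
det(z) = 0.00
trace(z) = 0.54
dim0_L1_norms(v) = [0.16, 0.23]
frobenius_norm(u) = 0.64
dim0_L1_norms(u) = [0.55, 0.65]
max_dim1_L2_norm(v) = 0.27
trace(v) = 0.23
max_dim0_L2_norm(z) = 0.45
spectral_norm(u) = 0.51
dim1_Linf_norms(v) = [0.01, 0.22]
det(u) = 0.20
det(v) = 0.00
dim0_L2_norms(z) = [0.3, 0.45]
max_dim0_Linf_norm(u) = 0.46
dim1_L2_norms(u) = [0.39, 0.51]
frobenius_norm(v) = 0.27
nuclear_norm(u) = 0.89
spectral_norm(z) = 0.54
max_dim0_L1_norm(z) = 0.62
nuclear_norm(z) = 0.54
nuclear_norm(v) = 0.27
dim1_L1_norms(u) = [0.53, 0.67]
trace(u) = 0.80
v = u @ z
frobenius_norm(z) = 0.54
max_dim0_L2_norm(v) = 0.22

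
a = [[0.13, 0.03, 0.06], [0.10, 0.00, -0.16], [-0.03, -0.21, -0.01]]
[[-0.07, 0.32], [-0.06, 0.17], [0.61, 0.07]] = a @ [[-0.04,2.44],[-2.93,-0.70],[0.34,0.47]]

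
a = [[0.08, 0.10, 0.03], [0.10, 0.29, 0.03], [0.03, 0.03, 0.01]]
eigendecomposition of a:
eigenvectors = [[-0.38, -0.84, -0.39], [-0.92, 0.39, 0.04], [-0.12, -0.37, 0.92]]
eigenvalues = [0.33, 0.05, -0.0]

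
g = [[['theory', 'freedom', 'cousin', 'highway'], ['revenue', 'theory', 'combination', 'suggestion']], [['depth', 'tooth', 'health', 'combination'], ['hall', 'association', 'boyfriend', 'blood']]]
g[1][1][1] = 'association'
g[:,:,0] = [['theory', 'revenue'], ['depth', 'hall']]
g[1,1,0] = 'hall'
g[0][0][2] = 'cousin'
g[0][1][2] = 'combination'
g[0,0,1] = 'freedom'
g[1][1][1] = 'association'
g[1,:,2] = ['health', 'boyfriend']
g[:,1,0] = ['revenue', 'hall']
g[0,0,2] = 'cousin'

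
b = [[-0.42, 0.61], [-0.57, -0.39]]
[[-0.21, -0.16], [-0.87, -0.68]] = b @ [[1.2, 0.93], [0.48, 0.38]]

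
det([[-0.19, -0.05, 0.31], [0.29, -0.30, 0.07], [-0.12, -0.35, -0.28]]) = -0.067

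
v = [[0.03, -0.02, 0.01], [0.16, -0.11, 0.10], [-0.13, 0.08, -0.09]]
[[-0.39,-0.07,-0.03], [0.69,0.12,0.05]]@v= [[-0.02, 0.01, -0.01], [0.03, -0.02, 0.01]]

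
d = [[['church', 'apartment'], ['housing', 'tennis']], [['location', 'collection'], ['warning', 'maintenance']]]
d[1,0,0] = 'location'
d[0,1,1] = 'tennis'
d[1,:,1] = ['collection', 'maintenance']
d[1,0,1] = 'collection'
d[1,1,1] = 'maintenance'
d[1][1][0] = 'warning'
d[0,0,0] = 'church'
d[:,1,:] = [['housing', 'tennis'], ['warning', 'maintenance']]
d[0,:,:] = [['church', 'apartment'], ['housing', 'tennis']]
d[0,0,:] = ['church', 'apartment']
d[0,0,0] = 'church'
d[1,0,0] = 'location'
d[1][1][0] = 'warning'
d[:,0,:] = [['church', 'apartment'], ['location', 'collection']]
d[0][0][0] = 'church'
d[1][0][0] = 'location'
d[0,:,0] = ['church', 'housing']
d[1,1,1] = 'maintenance'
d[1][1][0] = 'warning'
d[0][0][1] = 'apartment'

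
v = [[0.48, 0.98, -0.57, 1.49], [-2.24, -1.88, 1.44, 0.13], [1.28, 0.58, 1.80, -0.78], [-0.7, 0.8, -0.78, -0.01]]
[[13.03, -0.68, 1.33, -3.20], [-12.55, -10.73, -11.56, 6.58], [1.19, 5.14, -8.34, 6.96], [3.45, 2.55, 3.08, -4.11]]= v @[[1.27,1.19,1.70,0.40], [5.51,3.57,-0.78,-1.03], [0.03,-0.63,-6.26,3.86], [4.72,-3.43,-1.54,-0.12]]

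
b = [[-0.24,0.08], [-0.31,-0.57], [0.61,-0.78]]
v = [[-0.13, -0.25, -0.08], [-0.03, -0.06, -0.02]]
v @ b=[[0.06, 0.19], [0.01, 0.05]]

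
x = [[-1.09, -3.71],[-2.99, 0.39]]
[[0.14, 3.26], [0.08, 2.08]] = x@[[-0.03,-0.78], [-0.03,-0.65]]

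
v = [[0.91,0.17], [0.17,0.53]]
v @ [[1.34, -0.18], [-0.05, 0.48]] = [[1.21, -0.08], [0.20, 0.22]]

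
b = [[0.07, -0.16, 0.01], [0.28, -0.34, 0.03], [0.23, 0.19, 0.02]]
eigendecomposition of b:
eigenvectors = [[0.33, 0.23, -0.05],  [0.53, 0.13, 0.05],  [-0.78, -0.96, 1.0]]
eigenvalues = [-0.21, -0.06, 0.02]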